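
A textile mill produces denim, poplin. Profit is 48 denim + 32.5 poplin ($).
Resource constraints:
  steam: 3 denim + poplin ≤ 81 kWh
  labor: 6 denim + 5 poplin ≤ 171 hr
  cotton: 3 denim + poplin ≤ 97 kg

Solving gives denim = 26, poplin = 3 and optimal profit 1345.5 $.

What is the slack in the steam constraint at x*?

0

steam used = 3·26 + 1·3 = 81; slack = 81 − 81 = 0.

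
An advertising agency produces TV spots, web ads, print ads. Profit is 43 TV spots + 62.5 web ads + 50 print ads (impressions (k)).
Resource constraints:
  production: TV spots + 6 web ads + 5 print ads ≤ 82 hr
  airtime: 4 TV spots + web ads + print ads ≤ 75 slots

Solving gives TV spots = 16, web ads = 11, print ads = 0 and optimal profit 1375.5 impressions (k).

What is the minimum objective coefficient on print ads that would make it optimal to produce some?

53.5

Check each constraint at x*: production 82/82 (tight); airtime 75/75 (tight).
The binding rows give the dual system: 1·y_production + 4·y_airtime = 43 and 6·y_production + 1·y_airtime = 62.5.
This yields shadow prices y_production = 9, y_airtime = 8.5.
print ads enters the basis when its profit ≥ yᵀa₃ = 9·5 + 8.5·1 = 53.5.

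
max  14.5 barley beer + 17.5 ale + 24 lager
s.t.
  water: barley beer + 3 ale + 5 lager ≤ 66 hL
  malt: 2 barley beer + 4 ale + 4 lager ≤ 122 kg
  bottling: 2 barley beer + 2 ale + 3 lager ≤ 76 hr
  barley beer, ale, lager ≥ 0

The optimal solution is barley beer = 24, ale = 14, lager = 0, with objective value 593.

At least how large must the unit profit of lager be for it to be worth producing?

Check each constraint at x*: water 66/66 (tight); malt 104/122 (slack 18); bottling 76/76 (tight).
Since malt is not tight, its dual is 0.
The binding rows give the dual system: 1·y_water + 2·y_bottling = 14.5 and 3·y_water + 2·y_bottling = 17.5.
This yields shadow prices y_water = 1.5, y_bottling = 6.5.
lager enters the basis when its profit ≥ yᵀa₃ = 1.5·5 + 6.5·3 = 27.

27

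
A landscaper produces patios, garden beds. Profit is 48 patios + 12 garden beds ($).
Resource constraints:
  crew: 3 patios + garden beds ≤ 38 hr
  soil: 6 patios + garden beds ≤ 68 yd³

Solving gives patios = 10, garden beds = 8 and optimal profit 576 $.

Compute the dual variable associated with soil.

4

Check each constraint at x*: crew 38/38 (tight); soil 68/68 (tight).
Dual feasibility on the basic columns requires 3·y_crew + 6·y_soil = 48, 1·y_crew + 1·y_soil = 12.
This yields shadow prices y_crew = 8, y_soil = 4.
Shadow price of soil = 4.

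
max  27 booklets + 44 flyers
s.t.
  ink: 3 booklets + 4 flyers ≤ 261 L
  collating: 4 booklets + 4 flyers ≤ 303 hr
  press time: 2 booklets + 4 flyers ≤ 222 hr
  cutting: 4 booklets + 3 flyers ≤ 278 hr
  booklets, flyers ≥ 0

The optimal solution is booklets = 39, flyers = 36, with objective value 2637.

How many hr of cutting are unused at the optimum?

cutting used = 4·39 + 3·36 = 264; slack = 278 − 264 = 14.

14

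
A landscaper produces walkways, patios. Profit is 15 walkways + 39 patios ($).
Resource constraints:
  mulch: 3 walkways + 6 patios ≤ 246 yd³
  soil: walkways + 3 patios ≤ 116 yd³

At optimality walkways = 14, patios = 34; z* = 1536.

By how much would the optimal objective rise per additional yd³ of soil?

9

Check each constraint at x*: mulch 246/246 (tight); soil 116/116 (tight).
From A_Bᵀ y = c: 3·y_mulch + 1·y_soil = 15; 6·y_mulch + 3·y_soil = 39.
→ y_mulch = 2 and y_soil = 9.
Shadow price of soil = 9.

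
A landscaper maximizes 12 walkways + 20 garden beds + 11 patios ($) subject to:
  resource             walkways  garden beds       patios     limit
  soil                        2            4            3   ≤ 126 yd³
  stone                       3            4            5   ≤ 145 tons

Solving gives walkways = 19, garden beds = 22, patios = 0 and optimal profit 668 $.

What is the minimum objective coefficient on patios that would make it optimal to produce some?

At the optimum: soil uses 126 of 126 (binding); stone uses 145 of 145 (binding).
Dual feasibility on the basic columns requires 2·y_soil + 3·y_stone = 12, 4·y_soil + 4·y_stone = 20.
Solving: y_soil = 3, y_stone = 2.
patios enters the basis when its profit ≥ yᵀa₃ = 3·3 + 2·5 = 19.

19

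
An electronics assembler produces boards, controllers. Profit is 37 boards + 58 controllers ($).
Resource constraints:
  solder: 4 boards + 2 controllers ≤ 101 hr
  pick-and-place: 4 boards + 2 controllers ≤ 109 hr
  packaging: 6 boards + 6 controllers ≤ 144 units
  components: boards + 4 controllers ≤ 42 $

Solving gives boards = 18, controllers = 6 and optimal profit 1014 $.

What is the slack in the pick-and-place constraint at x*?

25

pick-and-place used = 4·18 + 2·6 = 84; slack = 109 − 84 = 25.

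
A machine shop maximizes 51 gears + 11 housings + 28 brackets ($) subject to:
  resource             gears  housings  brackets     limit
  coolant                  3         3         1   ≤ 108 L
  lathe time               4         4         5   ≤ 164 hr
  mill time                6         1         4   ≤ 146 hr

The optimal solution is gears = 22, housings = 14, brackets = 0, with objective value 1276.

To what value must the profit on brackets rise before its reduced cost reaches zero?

Binding: coolant and mill time. Non-binding: lathe time (20 unused).
By complementary slackness, y = 0 for the non-binding constraint.
The binding rows give the dual system: 3·y_coolant + 6·y_mill time = 51 and 3·y_coolant + 1·y_mill time = 11.
Solving: y_coolant = 1, y_mill time = 8.
brackets enters the basis when its profit ≥ yᵀa₃ = 1·1 + 8·4 = 33.

33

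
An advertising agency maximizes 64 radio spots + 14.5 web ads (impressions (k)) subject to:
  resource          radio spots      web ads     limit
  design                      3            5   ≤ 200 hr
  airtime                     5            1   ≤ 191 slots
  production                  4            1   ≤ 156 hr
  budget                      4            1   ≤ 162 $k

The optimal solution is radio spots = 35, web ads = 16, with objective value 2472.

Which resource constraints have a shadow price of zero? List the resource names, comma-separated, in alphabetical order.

budget, design

design: 185/200 (slack 15)
airtime: 191/191 (binding)
production: 156/156 (binding)
budget: 156/162 (slack 6)
By complementary slackness, a constraint with positive slack has shadow price 0 → budget, design.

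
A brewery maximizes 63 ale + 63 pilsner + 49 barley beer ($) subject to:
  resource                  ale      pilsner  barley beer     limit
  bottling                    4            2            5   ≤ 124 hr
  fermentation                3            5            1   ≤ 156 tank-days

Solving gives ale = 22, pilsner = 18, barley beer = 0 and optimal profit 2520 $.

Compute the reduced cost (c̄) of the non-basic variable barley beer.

-5

Check each constraint at x*: bottling 124/124 (tight); fermentation 156/156 (tight).
The binding rows give the dual system: 4·y_bottling + 3·y_fermentation = 63 and 2·y_bottling + 5·y_fermentation = 63.
→ y_bottling = 9 and y_fermentation = 9.
Reduced cost of barley beer: c₃ − yᵀa₃ = 49 − (9·5 + 9·1) = 49 − 54 = -5.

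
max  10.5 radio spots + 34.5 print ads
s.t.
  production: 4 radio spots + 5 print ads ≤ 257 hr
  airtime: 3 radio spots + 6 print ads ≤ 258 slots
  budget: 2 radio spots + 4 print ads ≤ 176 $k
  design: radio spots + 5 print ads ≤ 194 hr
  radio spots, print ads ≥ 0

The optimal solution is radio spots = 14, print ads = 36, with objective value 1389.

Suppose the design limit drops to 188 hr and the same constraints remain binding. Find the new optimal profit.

1362

At the optimum: production uses 236 of 257 (slack = 21); airtime uses 258 of 258 (binding); budget uses 172 of 176 (slack = 4); design uses 194 of 194 (binding).
Slack constraints have shadow price 0 (complementary slackness).
Dual feasibility on the basic columns requires 3·y_airtime + 1·y_design = 10.5, 6·y_airtime + 5·y_design = 34.5.
Solving: y_airtime = 2, y_design = 4.5.
Δz = y_design·Δb = 4.5 × (-6) = -27, so new z* = 1389 − 27 = 1362.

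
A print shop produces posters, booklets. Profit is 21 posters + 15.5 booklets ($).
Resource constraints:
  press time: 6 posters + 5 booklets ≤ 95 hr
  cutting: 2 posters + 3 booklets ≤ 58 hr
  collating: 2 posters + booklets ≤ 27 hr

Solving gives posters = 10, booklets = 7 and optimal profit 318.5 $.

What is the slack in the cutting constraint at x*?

cutting used = 2·10 + 3·7 = 41; slack = 58 − 41 = 17.

17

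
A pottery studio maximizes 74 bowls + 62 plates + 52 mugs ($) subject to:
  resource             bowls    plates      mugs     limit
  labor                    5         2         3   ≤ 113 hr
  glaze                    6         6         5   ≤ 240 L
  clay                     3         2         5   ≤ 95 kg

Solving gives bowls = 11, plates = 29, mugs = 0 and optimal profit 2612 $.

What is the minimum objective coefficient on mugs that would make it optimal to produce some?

57

At the optimum: labor uses 113 of 113 (binding); glaze uses 240 of 240 (binding); clay uses 91 of 95 (slack = 4).
By complementary slackness, y = 0 for the non-binding constraint.
The binding rows give the dual system: 5·y_labor + 6·y_glaze = 74 and 2·y_labor + 6·y_glaze = 62.
This yields shadow prices y_labor = 4, y_glaze = 9.
mugs enters the basis when its profit ≥ yᵀa₃ = 4·3 + 9·5 = 57.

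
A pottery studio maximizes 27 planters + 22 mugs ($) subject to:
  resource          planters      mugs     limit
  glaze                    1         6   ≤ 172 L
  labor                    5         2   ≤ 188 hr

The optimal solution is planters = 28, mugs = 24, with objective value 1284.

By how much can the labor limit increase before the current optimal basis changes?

Binding constraints: glaze, labor. The basis is B = [[1,6],[5,2]] with det -28.
Per unit increase in labor, x* moves by d = (0.2143, -0.0357).
The basis stays optimal until mugs reaches 0; allowable increase = 672 hr.

672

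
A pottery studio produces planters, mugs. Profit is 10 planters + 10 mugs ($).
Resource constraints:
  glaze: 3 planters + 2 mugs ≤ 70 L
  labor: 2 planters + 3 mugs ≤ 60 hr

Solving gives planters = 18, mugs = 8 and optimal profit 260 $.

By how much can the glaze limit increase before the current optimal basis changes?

Binding constraints: glaze, labor. The basis is B = [[3,2],[2,3]] with det 5.
Per unit increase in glaze, x* moves by d = (0.6, -0.4).
The basis stays optimal until mugs reaches 0; allowable increase = 20 L.

20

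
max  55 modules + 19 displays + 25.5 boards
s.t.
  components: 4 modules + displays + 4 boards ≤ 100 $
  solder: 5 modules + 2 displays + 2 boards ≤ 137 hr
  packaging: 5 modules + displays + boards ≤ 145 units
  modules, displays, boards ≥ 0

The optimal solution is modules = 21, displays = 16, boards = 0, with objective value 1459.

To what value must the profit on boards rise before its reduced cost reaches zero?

Binding: components and solder. Non-binding: packaging (24 unused).
By complementary slackness, y = 0 for the non-binding constraint.
From A_Bᵀ y = c: 4·y_components + 5·y_solder = 55; 1·y_components + 2·y_solder = 19.
This yields shadow prices y_components = 5, y_solder = 7.
boards enters the basis when its profit ≥ yᵀa₃ = 5·4 + 7·2 = 34.

34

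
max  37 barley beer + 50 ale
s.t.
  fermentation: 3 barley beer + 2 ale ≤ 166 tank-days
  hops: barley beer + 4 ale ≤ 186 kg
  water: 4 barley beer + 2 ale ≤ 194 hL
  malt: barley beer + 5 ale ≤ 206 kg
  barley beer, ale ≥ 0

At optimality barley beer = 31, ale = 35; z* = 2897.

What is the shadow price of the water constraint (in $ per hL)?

Check each constraint at x*: fermentation 163/166 (slack 3); hops 171/186 (slack 15); water 194/194 (tight); malt 206/206 (tight).
Since fermentation, hops are not tight, their duals are 0.
Dual feasibility on the basic columns requires 4·y_water + 1·y_malt = 37, 2·y_water + 5·y_malt = 50.
Solving: y_water = 7.5, y_malt = 7.
Shadow price of water = 7.5.

7.5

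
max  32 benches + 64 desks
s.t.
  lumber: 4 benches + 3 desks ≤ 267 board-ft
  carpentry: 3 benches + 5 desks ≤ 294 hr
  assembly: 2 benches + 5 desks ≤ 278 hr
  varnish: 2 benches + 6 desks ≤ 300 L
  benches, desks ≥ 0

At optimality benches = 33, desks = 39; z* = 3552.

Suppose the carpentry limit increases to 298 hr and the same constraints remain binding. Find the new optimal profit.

At the optimum: lumber uses 249 of 267 (slack = 18); carpentry uses 294 of 294 (binding); assembly uses 261 of 278 (slack = 17); varnish uses 300 of 300 (binding).
Since lumber, assembly are not tight, their duals are 0.
The binding rows give the dual system: 3·y_carpentry + 2·y_varnish = 32 and 5·y_carpentry + 6·y_varnish = 64.
This yields shadow prices y_carpentry = 8, y_varnish = 4.
Δz = y_carpentry·Δb = 8 × (4) = 32, so new z* = 3552 + 32 = 3584.

3584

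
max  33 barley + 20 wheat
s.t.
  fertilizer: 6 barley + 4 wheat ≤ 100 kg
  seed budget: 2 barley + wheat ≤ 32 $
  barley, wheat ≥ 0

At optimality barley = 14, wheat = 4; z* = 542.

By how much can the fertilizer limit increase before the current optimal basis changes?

Binding constraints: fertilizer, seed budget. The basis is B = [[6,4],[2,1]] with det -2.
Per unit increase in fertilizer, x* moves by d = (-0.5, 1).
The basis stays optimal until barley reaches 0; allowable increase = 28 kg.

28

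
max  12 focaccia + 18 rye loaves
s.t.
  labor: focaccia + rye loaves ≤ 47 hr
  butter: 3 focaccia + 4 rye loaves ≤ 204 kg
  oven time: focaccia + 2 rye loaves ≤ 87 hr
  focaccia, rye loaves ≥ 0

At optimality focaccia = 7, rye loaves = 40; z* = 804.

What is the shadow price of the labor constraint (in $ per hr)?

Check each constraint at x*: labor 47/47 (tight); butter 181/204 (slack 23); oven time 87/87 (tight).
By complementary slackness, y = 0 for the non-binding constraint.
Dual feasibility on the basic columns requires 1·y_labor + 1·y_oven time = 12, 1·y_labor + 2·y_oven time = 18.
Solving: y_labor = 6, y_oven time = 6.
Shadow price of labor = 6.

6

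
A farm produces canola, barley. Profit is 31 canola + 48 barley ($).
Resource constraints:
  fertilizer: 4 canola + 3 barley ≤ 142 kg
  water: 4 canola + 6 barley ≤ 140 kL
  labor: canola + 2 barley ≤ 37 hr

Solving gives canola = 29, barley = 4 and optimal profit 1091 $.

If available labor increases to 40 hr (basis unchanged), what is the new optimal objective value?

1100

Check each constraint at x*: fertilizer 128/142 (slack 14); water 140/140 (tight); labor 37/37 (tight).
Since fertilizer is not tight, its dual is 0.
From A_Bᵀ y = c: 4·y_water + 1·y_labor = 31; 6·y_water + 2·y_labor = 48.
Solving: y_water = 7, y_labor = 3.
Δz = y_labor·Δb = 3 × (3) = 9, so new z* = 1091 + 9 = 1100.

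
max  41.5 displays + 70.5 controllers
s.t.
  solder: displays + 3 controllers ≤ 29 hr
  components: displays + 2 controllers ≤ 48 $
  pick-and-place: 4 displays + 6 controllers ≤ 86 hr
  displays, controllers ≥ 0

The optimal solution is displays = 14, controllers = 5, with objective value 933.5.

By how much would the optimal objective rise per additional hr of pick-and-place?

9

Check each constraint at x*: solder 29/29 (tight); components 24/48 (slack 24); pick-and-place 86/86 (tight).
Since components is not tight, its dual is 0.
The binding rows give the dual system: 1·y_solder + 4·y_pick-and-place = 41.5 and 3·y_solder + 6·y_pick-and-place = 70.5.
Solving: y_solder = 5.5, y_pick-and-place = 9.
Shadow price of pick-and-place = 9.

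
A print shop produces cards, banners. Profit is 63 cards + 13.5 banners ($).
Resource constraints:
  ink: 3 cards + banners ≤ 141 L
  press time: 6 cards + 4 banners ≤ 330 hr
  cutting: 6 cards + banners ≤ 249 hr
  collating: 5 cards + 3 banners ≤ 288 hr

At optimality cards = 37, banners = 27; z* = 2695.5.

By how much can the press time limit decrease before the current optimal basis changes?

81

Binding constraints: press time, cutting. The basis is B = [[6,4],[6,1]] with det -18.
Per unit decrease in press time, x* moves by d = (0.0556, -0.3333).
The basis stays optimal until banners reaches 0; allowable decrease = 81 hr.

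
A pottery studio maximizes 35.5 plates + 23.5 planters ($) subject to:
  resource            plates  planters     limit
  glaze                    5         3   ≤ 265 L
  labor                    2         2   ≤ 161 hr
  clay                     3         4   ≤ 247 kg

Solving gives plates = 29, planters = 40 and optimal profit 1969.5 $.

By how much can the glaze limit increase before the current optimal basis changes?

126.5

Binding constraints: glaze, clay. The basis is B = [[5,3],[3,4]] with det 11.
Per unit increase in glaze, x* moves by d = (0.3636, -0.2727).
The basis stays optimal until labor becomes binding; allowable increase = 126.5 L.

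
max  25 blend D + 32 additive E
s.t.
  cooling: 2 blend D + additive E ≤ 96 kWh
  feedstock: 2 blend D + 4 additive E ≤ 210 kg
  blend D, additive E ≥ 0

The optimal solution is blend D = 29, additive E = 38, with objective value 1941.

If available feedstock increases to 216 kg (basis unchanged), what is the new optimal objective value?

1980

At the optimum: cooling uses 96 of 96 (binding); feedstock uses 210 of 210 (binding).
Dual feasibility on the basic columns requires 2·y_cooling + 2·y_feedstock = 25, 1·y_cooling + 4·y_feedstock = 32.
Solving: y_cooling = 6, y_feedstock = 6.5.
Δz = y_feedstock·Δb = 6.5 × (6) = 39, so new z* = 1941 + 39 = 1980.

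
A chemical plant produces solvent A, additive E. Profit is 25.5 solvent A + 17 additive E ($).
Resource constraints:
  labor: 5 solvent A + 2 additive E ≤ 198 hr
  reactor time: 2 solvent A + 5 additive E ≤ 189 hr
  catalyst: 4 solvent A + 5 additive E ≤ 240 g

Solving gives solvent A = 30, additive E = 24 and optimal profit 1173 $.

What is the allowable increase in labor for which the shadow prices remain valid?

Binding constraints: labor, catalyst. The basis is B = [[5,2],[4,5]] with det 17.
Per unit increase in labor, x* moves by d = (0.2941, -0.2353).
The basis stays optimal until additive E reaches 0; allowable increase = 102 hr.

102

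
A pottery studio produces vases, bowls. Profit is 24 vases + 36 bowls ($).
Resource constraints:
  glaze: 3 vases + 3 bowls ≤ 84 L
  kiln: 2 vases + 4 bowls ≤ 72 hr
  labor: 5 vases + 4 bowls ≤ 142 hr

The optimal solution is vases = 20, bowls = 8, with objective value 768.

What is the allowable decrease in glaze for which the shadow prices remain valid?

30

Binding constraints: glaze, kiln. The basis is B = [[3,3],[2,4]] with det 6.
Per unit decrease in glaze, x* moves by d = (-0.6667, 0.3333).
The basis stays optimal until vases reaches 0; allowable decrease = 30 L.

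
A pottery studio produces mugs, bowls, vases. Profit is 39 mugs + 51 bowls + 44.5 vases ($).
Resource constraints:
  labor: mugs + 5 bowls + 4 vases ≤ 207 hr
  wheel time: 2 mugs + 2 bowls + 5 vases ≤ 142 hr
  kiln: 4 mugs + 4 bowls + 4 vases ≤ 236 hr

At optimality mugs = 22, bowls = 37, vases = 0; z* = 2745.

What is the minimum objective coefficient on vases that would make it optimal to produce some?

Binding: labor and kiln. Non-binding: wheel time (24 unused).
Since wheel time is not tight, its dual is 0.
The binding rows give the dual system: 1·y_labor + 4·y_kiln = 39 and 5·y_labor + 4·y_kiln = 51.
→ y_labor = 3 and y_kiln = 9.
vases enters the basis when its profit ≥ yᵀa₃ = 3·4 + 9·4 = 48.

48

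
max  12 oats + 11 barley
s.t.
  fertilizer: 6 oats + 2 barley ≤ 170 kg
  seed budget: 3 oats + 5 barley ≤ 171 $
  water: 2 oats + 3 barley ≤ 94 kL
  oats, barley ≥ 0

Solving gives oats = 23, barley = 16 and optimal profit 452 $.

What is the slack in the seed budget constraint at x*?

22

seed budget used = 3·23 + 5·16 = 149; slack = 171 − 149 = 22.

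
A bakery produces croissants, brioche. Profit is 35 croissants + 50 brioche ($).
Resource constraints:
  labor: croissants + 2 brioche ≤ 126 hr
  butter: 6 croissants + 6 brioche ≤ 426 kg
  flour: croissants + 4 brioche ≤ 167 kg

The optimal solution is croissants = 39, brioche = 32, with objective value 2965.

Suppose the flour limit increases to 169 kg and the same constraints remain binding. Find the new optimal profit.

Check each constraint at x*: labor 103/126 (slack 23); butter 426/426 (tight); flour 167/167 (tight).
By complementary slackness, y = 0 for the non-binding constraint.
The binding rows give the dual system: 6·y_butter + 1·y_flour = 35 and 6·y_butter + 4·y_flour = 50.
This yields shadow prices y_butter = 5, y_flour = 5.
Δz = y_flour·Δb = 5 × (2) = 10, so new z* = 2965 + 10 = 2975.

2975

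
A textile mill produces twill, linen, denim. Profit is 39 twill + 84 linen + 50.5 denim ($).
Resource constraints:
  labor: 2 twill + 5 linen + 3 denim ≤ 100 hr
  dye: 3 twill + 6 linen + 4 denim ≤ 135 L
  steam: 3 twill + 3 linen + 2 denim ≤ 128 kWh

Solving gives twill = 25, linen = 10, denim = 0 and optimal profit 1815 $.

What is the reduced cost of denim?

-3.5

Binding: labor and dye. Non-binding: steam (23 unused).
Since steam is not tight, its dual is 0.
The binding rows give the dual system: 2·y_labor + 3·y_dye = 39 and 5·y_labor + 6·y_dye = 84.
→ y_labor = 6 and y_dye = 9.
Reduced cost of denim: c₃ − yᵀa₃ = 50.5 − (6·3 + 9·4) = 50.5 − 54 = -3.5.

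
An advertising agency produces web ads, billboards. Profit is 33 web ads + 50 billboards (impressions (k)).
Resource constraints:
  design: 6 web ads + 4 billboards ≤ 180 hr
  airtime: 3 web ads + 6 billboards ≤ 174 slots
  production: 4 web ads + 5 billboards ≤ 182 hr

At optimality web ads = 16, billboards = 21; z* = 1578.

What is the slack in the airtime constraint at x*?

airtime used = 3·16 + 6·21 = 174; slack = 174 − 174 = 0.

0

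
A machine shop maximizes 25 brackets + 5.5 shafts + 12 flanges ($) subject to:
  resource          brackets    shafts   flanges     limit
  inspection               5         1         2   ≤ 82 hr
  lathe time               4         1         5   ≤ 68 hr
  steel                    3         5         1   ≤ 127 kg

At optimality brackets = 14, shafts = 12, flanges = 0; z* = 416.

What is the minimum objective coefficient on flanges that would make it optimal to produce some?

At the optimum: inspection uses 82 of 82 (binding); lathe time uses 68 of 68 (binding); steel uses 102 of 127 (slack = 25).
Slack constraints have shadow price 0 (complementary slackness).
The binding rows give the dual system: 5·y_inspection + 4·y_lathe time = 25 and 1·y_inspection + 1·y_lathe time = 5.5.
→ y_inspection = 3 and y_lathe time = 2.5.
flanges enters the basis when its profit ≥ yᵀa₃ = 3·2 + 2.5·5 = 18.5.

18.5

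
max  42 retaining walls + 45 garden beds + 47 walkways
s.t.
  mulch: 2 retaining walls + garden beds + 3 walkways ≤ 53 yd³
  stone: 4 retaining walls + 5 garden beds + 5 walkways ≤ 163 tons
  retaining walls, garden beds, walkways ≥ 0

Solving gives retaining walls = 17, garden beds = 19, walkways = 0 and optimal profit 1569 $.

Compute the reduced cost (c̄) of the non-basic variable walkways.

-8

Check each constraint at x*: mulch 53/53 (tight); stone 163/163 (tight).
From A_Bᵀ y = c: 2·y_mulch + 4·y_stone = 42; 1·y_mulch + 5·y_stone = 45.
→ y_mulch = 5 and y_stone = 8.
Reduced cost of walkways: c₃ − yᵀa₃ = 47 − (5·3 + 8·5) = 47 − 55 = -8.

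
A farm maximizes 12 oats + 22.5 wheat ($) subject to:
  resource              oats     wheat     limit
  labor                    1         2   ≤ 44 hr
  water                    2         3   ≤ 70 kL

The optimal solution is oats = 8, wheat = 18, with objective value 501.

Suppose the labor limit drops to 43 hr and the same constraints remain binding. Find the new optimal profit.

Both labor and water are binding at x*.
The binding rows give the dual system: 1·y_labor + 2·y_water = 12 and 2·y_labor + 3·y_water = 22.5.
This yields shadow prices y_labor = 9, y_water = 1.5.
Δz = y_labor·Δb = 9 × (-1) = -9, so new z* = 501 − 9 = 492.

492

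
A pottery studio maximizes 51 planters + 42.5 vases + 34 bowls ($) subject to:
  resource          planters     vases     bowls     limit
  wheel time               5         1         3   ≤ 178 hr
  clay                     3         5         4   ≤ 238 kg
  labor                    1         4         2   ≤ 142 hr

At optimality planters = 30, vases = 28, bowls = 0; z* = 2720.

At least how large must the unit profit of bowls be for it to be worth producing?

Check each constraint at x*: wheel time 178/178 (tight); clay 230/238 (slack 8); labor 142/142 (tight).
By complementary slackness, y = 0 for the non-binding constraint.
Dual feasibility on the basic columns requires 5·y_wheel time + 1·y_labor = 51, 1·y_wheel time + 4·y_labor = 42.5.
→ y_wheel time = 8.5 and y_labor = 8.5.
bowls enters the basis when its profit ≥ yᵀa₃ = 8.5·3 + 8.5·2 = 42.5.

42.5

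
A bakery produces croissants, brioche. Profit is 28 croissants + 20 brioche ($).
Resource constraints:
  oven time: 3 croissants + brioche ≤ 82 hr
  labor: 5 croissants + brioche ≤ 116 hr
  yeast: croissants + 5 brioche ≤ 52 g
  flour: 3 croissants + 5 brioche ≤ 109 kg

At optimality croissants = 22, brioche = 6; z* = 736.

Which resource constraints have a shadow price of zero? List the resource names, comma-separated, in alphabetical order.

flour, oven time

oven time: 72/82 (slack 10)
labor: 116/116 (binding)
yeast: 52/52 (binding)
flour: 96/109 (slack 13)
By complementary slackness, a constraint with positive slack has shadow price 0 → flour, oven time.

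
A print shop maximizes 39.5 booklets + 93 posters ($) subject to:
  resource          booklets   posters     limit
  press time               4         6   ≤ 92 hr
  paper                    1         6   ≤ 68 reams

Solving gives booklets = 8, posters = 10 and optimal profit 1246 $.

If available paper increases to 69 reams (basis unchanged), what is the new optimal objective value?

1253.5

At the optimum: press time uses 92 of 92 (binding); paper uses 68 of 68 (binding).
Dual feasibility on the basic columns requires 4·y_press time + 1·y_paper = 39.5, 6·y_press time + 6·y_paper = 93.
Solving: y_press time = 8, y_paper = 7.5.
Δz = y_paper·Δb = 7.5 × (1) = 7.5, so new z* = 1246 + 7.5 = 1253.5.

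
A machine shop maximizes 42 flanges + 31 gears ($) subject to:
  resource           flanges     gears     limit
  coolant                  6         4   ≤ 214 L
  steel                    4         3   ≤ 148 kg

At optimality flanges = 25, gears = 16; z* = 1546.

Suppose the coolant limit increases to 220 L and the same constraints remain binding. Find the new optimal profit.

1552

Check each constraint at x*: coolant 214/214 (tight); steel 148/148 (tight).
The binding rows give the dual system: 6·y_coolant + 4·y_steel = 42 and 4·y_coolant + 3·y_steel = 31.
Solving: y_coolant = 1, y_steel = 9.
Δz = y_coolant·Δb = 1 × (6) = 6, so new z* = 1546 + 6 = 1552.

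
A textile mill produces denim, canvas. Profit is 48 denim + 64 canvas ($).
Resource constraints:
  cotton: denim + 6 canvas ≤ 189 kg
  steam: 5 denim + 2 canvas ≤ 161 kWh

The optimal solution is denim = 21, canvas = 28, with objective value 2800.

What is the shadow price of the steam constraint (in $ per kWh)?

Check each constraint at x*: cotton 189/189 (tight); steam 161/161 (tight).
Dual feasibility on the basic columns requires 1·y_cotton + 5·y_steam = 48, 6·y_cotton + 2·y_steam = 64.
Solving: y_cotton = 8, y_steam = 8.
Shadow price of steam = 8.

8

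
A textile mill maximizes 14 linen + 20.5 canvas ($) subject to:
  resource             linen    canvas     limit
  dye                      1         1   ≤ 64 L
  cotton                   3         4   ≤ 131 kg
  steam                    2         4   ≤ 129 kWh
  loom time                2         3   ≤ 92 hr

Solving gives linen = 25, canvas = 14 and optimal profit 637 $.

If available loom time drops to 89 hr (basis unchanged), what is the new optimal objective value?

620.5

At the optimum: dye uses 39 of 64 (slack = 25); cotton uses 131 of 131 (binding); steam uses 106 of 129 (slack = 23); loom time uses 92 of 92 (binding).
Slack constraints have shadow price 0 (complementary slackness).
From A_Bᵀ y = c: 3·y_cotton + 2·y_loom time = 14; 4·y_cotton + 3·y_loom time = 20.5.
Solving: y_cotton = 1, y_loom time = 5.5.
Δz = y_loom time·Δb = 5.5 × (-3) = -16.5, so new z* = 637 − 16.5 = 620.5.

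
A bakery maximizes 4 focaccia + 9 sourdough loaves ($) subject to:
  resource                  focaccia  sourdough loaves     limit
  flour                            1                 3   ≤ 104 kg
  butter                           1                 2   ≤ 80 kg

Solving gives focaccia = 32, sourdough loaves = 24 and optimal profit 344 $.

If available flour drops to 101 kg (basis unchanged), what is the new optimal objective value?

Both flour and butter are binding at x*.
Dual feasibility on the basic columns requires 1·y_flour + 1·y_butter = 4, 3·y_flour + 2·y_butter = 9.
This yields shadow prices y_flour = 1, y_butter = 3.
Δz = y_flour·Δb = 1 × (-3) = -3, so new z* = 344 − 3 = 341.

341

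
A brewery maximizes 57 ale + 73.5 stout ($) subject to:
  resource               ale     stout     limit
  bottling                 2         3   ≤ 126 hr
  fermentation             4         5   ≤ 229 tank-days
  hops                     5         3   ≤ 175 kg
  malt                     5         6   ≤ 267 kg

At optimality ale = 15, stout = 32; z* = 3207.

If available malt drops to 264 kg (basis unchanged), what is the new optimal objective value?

Check each constraint at x*: bottling 126/126 (tight); fermentation 220/229 (slack 9); hops 171/175 (slack 4); malt 267/267 (tight).
By complementary slackness, y = 0 for the non-binding constraints.
Dual feasibility on the basic columns requires 2·y_bottling + 5·y_malt = 57, 3·y_bottling + 6·y_malt = 73.5.
This yields shadow prices y_bottling = 8.5, y_malt = 8.
Δz = y_malt·Δb = 8 × (-3) = -24, so new z* = 3207 − 24 = 3183.

3183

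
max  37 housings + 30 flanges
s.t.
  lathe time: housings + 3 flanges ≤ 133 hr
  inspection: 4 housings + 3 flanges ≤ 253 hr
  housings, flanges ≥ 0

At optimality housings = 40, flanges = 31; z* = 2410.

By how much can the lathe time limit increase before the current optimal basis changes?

120

Binding constraints: lathe time, inspection. The basis is B = [[1,3],[4,3]] with det -9.
Per unit increase in lathe time, x* moves by d = (-0.3333, 0.4444).
The basis stays optimal until housings reaches 0; allowable increase = 120 hr.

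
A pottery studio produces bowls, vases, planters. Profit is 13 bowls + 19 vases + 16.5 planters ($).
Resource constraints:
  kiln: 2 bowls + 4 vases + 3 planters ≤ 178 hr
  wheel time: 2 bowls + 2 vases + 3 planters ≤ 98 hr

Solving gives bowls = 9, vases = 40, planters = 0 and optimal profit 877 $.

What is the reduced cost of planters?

At the optimum: kiln uses 178 of 178 (binding); wheel time uses 98 of 98 (binding).
Dual feasibility on the basic columns requires 2·y_kiln + 2·y_wheel time = 13, 4·y_kiln + 2·y_wheel time = 19.
This yields shadow prices y_kiln = 3, y_wheel time = 3.5.
Reduced cost of planters: c₃ − yᵀa₃ = 16.5 − (3·3 + 3.5·3) = 16.5 − 19.5 = -3.

-3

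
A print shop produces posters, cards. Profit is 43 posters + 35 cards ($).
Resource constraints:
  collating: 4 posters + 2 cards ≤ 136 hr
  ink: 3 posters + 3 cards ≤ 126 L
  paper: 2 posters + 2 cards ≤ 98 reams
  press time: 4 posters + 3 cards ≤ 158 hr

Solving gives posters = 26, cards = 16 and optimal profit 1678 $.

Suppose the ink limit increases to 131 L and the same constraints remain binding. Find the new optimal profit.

1723

Binding: collating and ink. Non-binding: paper (14 unused), press time (6 unused).
Since paper, press time are not tight, their duals are 0.
The binding rows give the dual system: 4·y_collating + 3·y_ink = 43 and 2·y_collating + 3·y_ink = 35.
This yields shadow prices y_collating = 4, y_ink = 9.
Δz = y_ink·Δb = 9 × (5) = 45, so new z* = 1678 + 45 = 1723.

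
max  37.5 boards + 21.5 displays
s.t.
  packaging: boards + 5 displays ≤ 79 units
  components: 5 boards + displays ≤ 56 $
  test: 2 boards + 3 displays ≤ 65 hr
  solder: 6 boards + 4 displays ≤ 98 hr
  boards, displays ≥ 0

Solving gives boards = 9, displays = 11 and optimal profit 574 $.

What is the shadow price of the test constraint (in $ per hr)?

0

Binding: components and solder. Non-binding: packaging (15 unused), test (14 unused).
Slack constraints have shadow price 0 (complementary slackness).
The binding rows give the dual system: 5·y_components + 6·y_solder = 37.5 and 1·y_components + 4·y_solder = 21.5.
→ y_components = 1.5 and y_solder = 5.
Shadow price of test = 0.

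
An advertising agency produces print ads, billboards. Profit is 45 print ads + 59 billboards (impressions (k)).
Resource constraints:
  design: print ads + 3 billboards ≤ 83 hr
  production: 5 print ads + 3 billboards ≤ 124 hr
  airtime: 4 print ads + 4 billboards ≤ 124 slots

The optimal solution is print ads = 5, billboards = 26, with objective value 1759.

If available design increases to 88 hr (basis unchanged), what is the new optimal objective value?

Binding: design and airtime. Non-binding: production (21 unused).
Since production is not tight, its dual is 0.
The binding rows give the dual system: 1·y_design + 4·y_airtime = 45 and 3·y_design + 4·y_airtime = 59.
Solving: y_design = 7, y_airtime = 9.5.
Δz = y_design·Δb = 7 × (5) = 35, so new z* = 1759 + 35 = 1794.

1794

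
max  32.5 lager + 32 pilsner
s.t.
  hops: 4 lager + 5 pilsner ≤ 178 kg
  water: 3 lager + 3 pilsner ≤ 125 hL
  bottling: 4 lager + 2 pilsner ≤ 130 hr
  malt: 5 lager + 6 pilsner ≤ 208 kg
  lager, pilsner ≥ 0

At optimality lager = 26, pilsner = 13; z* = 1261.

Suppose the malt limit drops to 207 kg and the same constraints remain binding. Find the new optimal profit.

1256.5

Check each constraint at x*: hops 169/178 (slack 9); water 117/125 (slack 8); bottling 130/130 (tight); malt 208/208 (tight).
Slack constraints have shadow price 0 (complementary slackness).
Dual feasibility on the basic columns requires 4·y_bottling + 5·y_malt = 32.5, 2·y_bottling + 6·y_malt = 32.
This yields shadow prices y_bottling = 2.5, y_malt = 4.5.
Δz = y_malt·Δb = 4.5 × (-1) = -4.5, so new z* = 1261 − 4.5 = 1256.5.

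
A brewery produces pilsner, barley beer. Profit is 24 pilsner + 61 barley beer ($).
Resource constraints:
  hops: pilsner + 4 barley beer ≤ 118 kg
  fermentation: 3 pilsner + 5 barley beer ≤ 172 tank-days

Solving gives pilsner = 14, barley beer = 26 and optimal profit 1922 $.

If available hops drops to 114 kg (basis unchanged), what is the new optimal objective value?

1886

Both hops and fermentation are binding at x*.
The binding rows give the dual system: 1·y_hops + 3·y_fermentation = 24 and 4·y_hops + 5·y_fermentation = 61.
This yields shadow prices y_hops = 9, y_fermentation = 5.
Δz = y_hops·Δb = 9 × (-4) = -36, so new z* = 1922 − 36 = 1886.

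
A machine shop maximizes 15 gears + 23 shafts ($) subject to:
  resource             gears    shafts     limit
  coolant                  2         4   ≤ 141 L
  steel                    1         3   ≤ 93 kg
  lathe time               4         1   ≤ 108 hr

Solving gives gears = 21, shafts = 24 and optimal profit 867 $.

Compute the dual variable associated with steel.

7

Binding: steel and lathe time. Non-binding: coolant (3 unused).
By complementary slackness, y = 0 for the non-binding constraint.
The binding rows give the dual system: 1·y_steel + 4·y_lathe time = 15 and 3·y_steel + 1·y_lathe time = 23.
This yields shadow prices y_steel = 7, y_lathe time = 2.
Shadow price of steel = 7.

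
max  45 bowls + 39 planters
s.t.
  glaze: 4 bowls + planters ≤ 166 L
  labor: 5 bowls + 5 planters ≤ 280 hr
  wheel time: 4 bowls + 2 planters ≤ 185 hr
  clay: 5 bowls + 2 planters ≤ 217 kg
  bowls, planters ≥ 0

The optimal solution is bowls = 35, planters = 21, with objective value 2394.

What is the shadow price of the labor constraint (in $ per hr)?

7

Check each constraint at x*: glaze 161/166 (slack 5); labor 280/280 (tight); wheel time 182/185 (slack 3); clay 217/217 (tight).
Since glaze, wheel time are not tight, their duals are 0.
From A_Bᵀ y = c: 5·y_labor + 5·y_clay = 45; 5·y_labor + 2·y_clay = 39.
This yields shadow prices y_labor = 7, y_clay = 2.
Shadow price of labor = 7.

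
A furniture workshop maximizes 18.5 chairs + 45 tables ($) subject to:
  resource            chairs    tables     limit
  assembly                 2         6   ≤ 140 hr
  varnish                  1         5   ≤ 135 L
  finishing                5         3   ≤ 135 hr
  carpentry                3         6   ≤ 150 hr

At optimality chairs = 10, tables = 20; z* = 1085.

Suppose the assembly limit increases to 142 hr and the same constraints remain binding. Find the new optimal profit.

Binding: assembly and carpentry. Non-binding: varnish (25 unused), finishing (25 unused).
Since varnish, finishing are not tight, their duals are 0.
Dual feasibility on the basic columns requires 2·y_assembly + 3·y_carpentry = 18.5, 6·y_assembly + 6·y_carpentry = 45.
Solving: y_assembly = 4, y_carpentry = 3.5.
Δz = y_assembly·Δb = 4 × (2) = 8, so new z* = 1085 + 8 = 1093.

1093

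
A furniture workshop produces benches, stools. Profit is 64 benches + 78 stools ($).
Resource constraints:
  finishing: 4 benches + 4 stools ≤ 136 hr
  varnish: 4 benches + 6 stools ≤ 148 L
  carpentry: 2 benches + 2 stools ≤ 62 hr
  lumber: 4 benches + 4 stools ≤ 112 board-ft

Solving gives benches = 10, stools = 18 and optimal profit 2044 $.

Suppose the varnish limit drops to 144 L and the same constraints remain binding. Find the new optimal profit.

At the optimum: finishing uses 112 of 136 (slack = 24); varnish uses 148 of 148 (binding); carpentry uses 56 of 62 (slack = 6); lumber uses 112 of 112 (binding).
By complementary slackness, y = 0 for the non-binding constraints.
Dual feasibility on the basic columns requires 4·y_varnish + 4·y_lumber = 64, 6·y_varnish + 4·y_lumber = 78.
This yields shadow prices y_varnish = 7, y_lumber = 9.
Δz = y_varnish·Δb = 7 × (-4) = -28, so new z* = 2044 − 28 = 2016.

2016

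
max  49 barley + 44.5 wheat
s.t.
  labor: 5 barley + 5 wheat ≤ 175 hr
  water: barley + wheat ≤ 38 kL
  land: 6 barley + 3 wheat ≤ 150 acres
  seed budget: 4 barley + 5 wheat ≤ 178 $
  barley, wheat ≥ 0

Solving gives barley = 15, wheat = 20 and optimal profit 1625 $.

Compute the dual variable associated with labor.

Check each constraint at x*: labor 175/175 (tight); water 35/38 (slack 3); land 150/150 (tight); seed budget 160/178 (slack 18).
Since water, seed budget are not tight, their duals are 0.
Dual feasibility on the basic columns requires 5·y_labor + 6·y_land = 49, 5·y_labor + 3·y_land = 44.5.
→ y_labor = 8 and y_land = 1.5.
Shadow price of labor = 8.

8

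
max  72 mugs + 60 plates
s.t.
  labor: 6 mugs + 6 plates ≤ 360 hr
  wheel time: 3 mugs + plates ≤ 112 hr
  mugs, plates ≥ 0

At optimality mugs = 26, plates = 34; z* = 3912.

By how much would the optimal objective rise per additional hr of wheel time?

Both labor and wheel time are binding at x*.
Dual feasibility on the basic columns requires 6·y_labor + 3·y_wheel time = 72, 6·y_labor + 1·y_wheel time = 60.
Solving: y_labor = 9, y_wheel time = 6.
Shadow price of wheel time = 6.

6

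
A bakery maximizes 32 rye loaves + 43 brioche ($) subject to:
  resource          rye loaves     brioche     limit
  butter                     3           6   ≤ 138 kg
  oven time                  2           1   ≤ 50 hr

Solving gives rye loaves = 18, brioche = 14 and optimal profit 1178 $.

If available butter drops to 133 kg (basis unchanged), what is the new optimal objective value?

1148

Check each constraint at x*: butter 138/138 (tight); oven time 50/50 (tight).
The binding rows give the dual system: 3·y_butter + 2·y_oven time = 32 and 6·y_butter + 1·y_oven time = 43.
This yields shadow prices y_butter = 6, y_oven time = 7.
Δz = y_butter·Δb = 6 × (-5) = -30, so new z* = 1178 − 30 = 1148.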